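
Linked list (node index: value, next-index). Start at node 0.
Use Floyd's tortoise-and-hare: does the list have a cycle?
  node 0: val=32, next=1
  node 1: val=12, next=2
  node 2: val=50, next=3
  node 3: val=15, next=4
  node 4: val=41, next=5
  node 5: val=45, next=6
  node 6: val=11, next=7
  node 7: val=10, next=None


Floyd's tortoise (slow, +1) and hare (fast, +2):
  init: slow=0, fast=0
  step 1: slow=1, fast=2
  step 2: slow=2, fast=4
  step 3: slow=3, fast=6
  step 4: fast 6->7->None, no cycle

Cycle: no


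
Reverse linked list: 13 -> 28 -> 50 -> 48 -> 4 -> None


Step 1: curr=13, set curr.next=prev(None) | reversed so far: 13
Step 2: curr=28, set curr.next=prev(13) | reversed so far: 28 -> 13
Step 3: curr=50, set curr.next=prev(28) | reversed so far: 50 -> 28 -> 13
Step 4: curr=48, set curr.next=prev(50) | reversed so far: 48 -> 50 -> 28 -> 13
Step 5: curr=4, set curr.next=prev(48) | reversed so far: 4 -> 48 -> 50 -> 28 -> 13

4 -> 48 -> 50 -> 28 -> 13 -> None


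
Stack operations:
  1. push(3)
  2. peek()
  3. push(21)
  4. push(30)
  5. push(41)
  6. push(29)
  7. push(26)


push(3) -> [3]
peek()->3
push(21) -> [3, 21]
push(30) -> [3, 21, 30]
push(41) -> [3, 21, 30, 41]
push(29) -> [3, 21, 30, 41, 29]
push(26) -> [3, 21, 30, 41, 29, 26]

Final stack: [3, 21, 30, 41, 29, 26]


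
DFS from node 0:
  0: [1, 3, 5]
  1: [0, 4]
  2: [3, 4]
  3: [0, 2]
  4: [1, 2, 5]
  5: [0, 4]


Visit 0, push [5, 3, 1]
Visit 1, push [4]
Visit 4, push [5, 2]
Visit 2, push [3]
Visit 3, push []
Visit 5, push []

DFS order: [0, 1, 4, 2, 3, 5]


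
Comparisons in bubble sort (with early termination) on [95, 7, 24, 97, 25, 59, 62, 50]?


Algorithm: bubble sort (with early termination)
Input: [95, 7, 24, 97, 25, 59, 62, 50]
Sorted: [7, 24, 25, 50, 59, 62, 95, 97]

25


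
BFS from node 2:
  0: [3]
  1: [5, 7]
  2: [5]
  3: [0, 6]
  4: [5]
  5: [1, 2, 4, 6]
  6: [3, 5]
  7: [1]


Visit 2, enqueue [5]
Visit 5, enqueue [1, 4, 6]
Visit 1, enqueue [7]
Visit 4, enqueue []
Visit 6, enqueue [3]
Visit 7, enqueue []
Visit 3, enqueue [0]
Visit 0, enqueue []

BFS order: [2, 5, 1, 4, 6, 7, 3, 0]


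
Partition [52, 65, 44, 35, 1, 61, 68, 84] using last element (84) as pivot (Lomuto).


Pivot: 84
  52 <= 84: advance i (no swap)
  65 <= 84: advance i (no swap)
  44 <= 84: advance i (no swap)
  35 <= 84: advance i (no swap)
  1 <= 84: advance i (no swap)
  61 <= 84: advance i (no swap)
  68 <= 84: advance i (no swap)
Place pivot at 7: [52, 65, 44, 35, 1, 61, 68, 84]

Partitioned: [52, 65, 44, 35, 1, 61, 68, 84]


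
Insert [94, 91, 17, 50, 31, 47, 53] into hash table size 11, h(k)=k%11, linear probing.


Insert 94: h=6 -> slot 6
Insert 91: h=3 -> slot 3
Insert 17: h=6, 1 probes -> slot 7
Insert 50: h=6, 2 probes -> slot 8
Insert 31: h=9 -> slot 9
Insert 47: h=3, 1 probes -> slot 4
Insert 53: h=9, 1 probes -> slot 10

Table: [None, None, None, 91, 47, None, 94, 17, 50, 31, 53]


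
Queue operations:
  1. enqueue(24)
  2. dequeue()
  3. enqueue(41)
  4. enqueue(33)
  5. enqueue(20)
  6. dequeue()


enqueue(24) -> [24]
dequeue()->24, []
enqueue(41) -> [41]
enqueue(33) -> [41, 33]
enqueue(20) -> [41, 33, 20]
dequeue()->41, [33, 20]

Final queue: [33, 20]


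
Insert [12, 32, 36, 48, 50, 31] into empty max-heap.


Insert 12: [12]
Insert 32: [32, 12]
Insert 36: [36, 12, 32]
Insert 48: [48, 36, 32, 12]
Insert 50: [50, 48, 32, 12, 36]
Insert 31: [50, 48, 32, 12, 36, 31]

Final heap: [50, 48, 32, 12, 36, 31]


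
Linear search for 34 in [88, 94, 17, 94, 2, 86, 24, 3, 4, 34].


i=0: 88!=34
i=1: 94!=34
i=2: 17!=34
i=3: 94!=34
i=4: 2!=34
i=5: 86!=34
i=6: 24!=34
i=7: 3!=34
i=8: 4!=34
i=9: 34==34 found!

Found at 9, 10 comps


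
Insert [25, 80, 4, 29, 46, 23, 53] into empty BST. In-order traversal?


Insert 25: root
Insert 80: R from 25
Insert 4: L from 25
Insert 29: R from 25 -> L from 80
Insert 46: R from 25 -> L from 80 -> R from 29
Insert 23: L from 25 -> R from 4
Insert 53: R from 25 -> L from 80 -> R from 29 -> R from 46

In-order: [4, 23, 25, 29, 46, 53, 80]


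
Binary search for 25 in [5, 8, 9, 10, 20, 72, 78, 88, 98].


Step 1: lo=0, hi=8, mid=4, val=20
Step 2: lo=5, hi=8, mid=6, val=78
Step 3: lo=5, hi=5, mid=5, val=72

Not found


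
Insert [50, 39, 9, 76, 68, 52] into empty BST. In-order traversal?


Insert 50: root
Insert 39: L from 50
Insert 9: L from 50 -> L from 39
Insert 76: R from 50
Insert 68: R from 50 -> L from 76
Insert 52: R from 50 -> L from 76 -> L from 68

In-order: [9, 39, 50, 52, 68, 76]


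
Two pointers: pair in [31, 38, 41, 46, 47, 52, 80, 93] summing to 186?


lo=0(31)+hi=7(93)=124
lo=1(38)+hi=7(93)=131
lo=2(41)+hi=7(93)=134
lo=3(46)+hi=7(93)=139
lo=4(47)+hi=7(93)=140
lo=5(52)+hi=7(93)=145
lo=6(80)+hi=7(93)=173

No pair found


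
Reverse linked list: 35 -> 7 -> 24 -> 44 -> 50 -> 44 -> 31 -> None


Step 1: curr=35, set curr.next=prev(None) | reversed so far: 35
Step 2: curr=7, set curr.next=prev(35) | reversed so far: 7 -> 35
Step 3: curr=24, set curr.next=prev(7) | reversed so far: 24 -> 7 -> 35
Step 4: curr=44, set curr.next=prev(24) | reversed so far: 44 -> 24 -> 7 -> 35
Step 5: curr=50, set curr.next=prev(44) | reversed so far: 50 -> 44 -> 24 -> 7 -> 35
Step 6: curr=44, set curr.next=prev(50) | reversed so far: 44 -> 50 -> 44 -> 24 -> 7 -> 35
Step 7: curr=31, set curr.next=prev(44) | reversed so far: 31 -> 44 -> 50 -> 44 -> 24 -> 7 -> 35

31 -> 44 -> 50 -> 44 -> 24 -> 7 -> 35 -> None


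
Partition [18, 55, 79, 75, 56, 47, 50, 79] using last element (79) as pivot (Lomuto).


Pivot: 79
  18 <= 79: advance i (no swap)
  55 <= 79: advance i (no swap)
  79 <= 79: advance i (no swap)
  75 <= 79: advance i (no swap)
  56 <= 79: advance i (no swap)
  47 <= 79: advance i (no swap)
  50 <= 79: advance i (no swap)
Place pivot at 7: [18, 55, 79, 75, 56, 47, 50, 79]

Partitioned: [18, 55, 79, 75, 56, 47, 50, 79]


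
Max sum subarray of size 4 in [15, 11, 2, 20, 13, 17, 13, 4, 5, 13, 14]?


[0:4]: 48
[1:5]: 46
[2:6]: 52
[3:7]: 63
[4:8]: 47
[5:9]: 39
[6:10]: 35
[7:11]: 36

Max: 63 at [3:7]


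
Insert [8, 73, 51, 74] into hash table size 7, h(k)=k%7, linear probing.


Insert 8: h=1 -> slot 1
Insert 73: h=3 -> slot 3
Insert 51: h=2 -> slot 2
Insert 74: h=4 -> slot 4

Table: [None, 8, 51, 73, 74, None, None]


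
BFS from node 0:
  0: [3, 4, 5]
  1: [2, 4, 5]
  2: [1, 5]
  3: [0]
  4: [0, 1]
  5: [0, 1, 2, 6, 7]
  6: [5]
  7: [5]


Visit 0, enqueue [3, 4, 5]
Visit 3, enqueue []
Visit 4, enqueue [1]
Visit 5, enqueue [2, 6, 7]
Visit 1, enqueue []
Visit 2, enqueue []
Visit 6, enqueue []
Visit 7, enqueue []

BFS order: [0, 3, 4, 5, 1, 2, 6, 7]


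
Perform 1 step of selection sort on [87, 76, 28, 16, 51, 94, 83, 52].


Initial: [87, 76, 28, 16, 51, 94, 83, 52]
Step 1: min=16 at 3
  Swap: [16, 76, 28, 87, 51, 94, 83, 52]

After 1 step: [16, 76, 28, 87, 51, 94, 83, 52]


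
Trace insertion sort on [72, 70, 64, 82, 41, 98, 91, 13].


Initial: [72, 70, 64, 82, 41, 98, 91, 13]
Insert 70: [70, 72, 64, 82, 41, 98, 91, 13]
Insert 64: [64, 70, 72, 82, 41, 98, 91, 13]
Insert 82: [64, 70, 72, 82, 41, 98, 91, 13]
Insert 41: [41, 64, 70, 72, 82, 98, 91, 13]
Insert 98: [41, 64, 70, 72, 82, 98, 91, 13]
Insert 91: [41, 64, 70, 72, 82, 91, 98, 13]
Insert 13: [13, 41, 64, 70, 72, 82, 91, 98]

Sorted: [13, 41, 64, 70, 72, 82, 91, 98]


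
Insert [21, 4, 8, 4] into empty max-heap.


Insert 21: [21]
Insert 4: [21, 4]
Insert 8: [21, 4, 8]
Insert 4: [21, 4, 8, 4]

Final heap: [21, 4, 8, 4]


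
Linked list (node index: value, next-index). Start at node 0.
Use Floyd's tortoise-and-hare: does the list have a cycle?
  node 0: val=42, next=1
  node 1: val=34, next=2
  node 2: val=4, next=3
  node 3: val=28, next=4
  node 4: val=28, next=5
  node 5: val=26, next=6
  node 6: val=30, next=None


Floyd's tortoise (slow, +1) and hare (fast, +2):
  init: slow=0, fast=0
  step 1: slow=1, fast=2
  step 2: slow=2, fast=4
  step 3: slow=3, fast=6
  step 4: fast -> None, no cycle

Cycle: no


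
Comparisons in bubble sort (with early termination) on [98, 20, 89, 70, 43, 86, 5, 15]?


Algorithm: bubble sort (with early termination)
Input: [98, 20, 89, 70, 43, 86, 5, 15]
Sorted: [5, 15, 20, 43, 70, 86, 89, 98]

28


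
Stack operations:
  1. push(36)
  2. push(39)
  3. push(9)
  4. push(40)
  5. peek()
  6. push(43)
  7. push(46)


push(36) -> [36]
push(39) -> [36, 39]
push(9) -> [36, 39, 9]
push(40) -> [36, 39, 9, 40]
peek()->40
push(43) -> [36, 39, 9, 40, 43]
push(46) -> [36, 39, 9, 40, 43, 46]

Final stack: [36, 39, 9, 40, 43, 46]


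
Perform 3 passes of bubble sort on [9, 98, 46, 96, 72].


Initial: [9, 98, 46, 96, 72]
Pass 1: [9, 46, 96, 72, 98] (3 swaps)
Pass 2: [9, 46, 72, 96, 98] (1 swaps)
Pass 3: [9, 46, 72, 96, 98] (0 swaps)

After 3 passes: [9, 46, 72, 96, 98]


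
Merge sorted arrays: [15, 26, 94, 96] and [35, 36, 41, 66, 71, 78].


Take 15 from A
Take 26 from A
Take 35 from B
Take 36 from B
Take 41 from B
Take 66 from B
Take 71 from B
Take 78 from B

Merged: [15, 26, 35, 36, 41, 66, 71, 78, 94, 96]


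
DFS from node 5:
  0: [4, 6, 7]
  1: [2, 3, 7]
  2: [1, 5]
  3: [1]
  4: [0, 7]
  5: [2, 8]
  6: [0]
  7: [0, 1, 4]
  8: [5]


Visit 5, push [8, 2]
Visit 2, push [1]
Visit 1, push [7, 3]
Visit 3, push []
Visit 7, push [4, 0]
Visit 0, push [6, 4]
Visit 4, push []
Visit 6, push []
Visit 8, push []

DFS order: [5, 2, 1, 3, 7, 0, 4, 6, 8]


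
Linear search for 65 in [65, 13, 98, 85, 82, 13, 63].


i=0: 65==65 found!

Found at 0, 1 comps


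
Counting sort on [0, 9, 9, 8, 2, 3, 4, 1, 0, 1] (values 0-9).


Input: [0, 9, 9, 8, 2, 3, 4, 1, 0, 1]
Counts: [2, 2, 1, 1, 1, 0, 0, 0, 1, 2]

Sorted: [0, 0, 1, 1, 2, 3, 4, 8, 9, 9]


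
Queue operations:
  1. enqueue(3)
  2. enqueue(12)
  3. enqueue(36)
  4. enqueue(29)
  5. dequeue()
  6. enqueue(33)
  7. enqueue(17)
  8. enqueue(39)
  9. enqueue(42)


enqueue(3) -> [3]
enqueue(12) -> [3, 12]
enqueue(36) -> [3, 12, 36]
enqueue(29) -> [3, 12, 36, 29]
dequeue()->3, [12, 36, 29]
enqueue(33) -> [12, 36, 29, 33]
enqueue(17) -> [12, 36, 29, 33, 17]
enqueue(39) -> [12, 36, 29, 33, 17, 39]
enqueue(42) -> [12, 36, 29, 33, 17, 39, 42]

Final queue: [12, 36, 29, 33, 17, 39, 42]


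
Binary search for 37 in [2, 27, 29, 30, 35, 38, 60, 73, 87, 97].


Step 1: lo=0, hi=9, mid=4, val=35
Step 2: lo=5, hi=9, mid=7, val=73
Step 3: lo=5, hi=6, mid=5, val=38

Not found


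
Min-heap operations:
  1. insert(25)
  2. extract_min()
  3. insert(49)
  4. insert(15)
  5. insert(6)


insert(25) -> [25]
extract_min()->25, []
insert(49) -> [49]
insert(15) -> [15, 49]
insert(6) -> [6, 49, 15]

Final heap: [6, 49, 15]


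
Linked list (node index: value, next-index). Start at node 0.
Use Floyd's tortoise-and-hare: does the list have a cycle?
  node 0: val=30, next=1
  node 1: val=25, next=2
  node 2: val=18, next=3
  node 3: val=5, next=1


Floyd's tortoise (slow, +1) and hare (fast, +2):
  init: slow=0, fast=0
  step 1: slow=1, fast=2
  step 2: slow=2, fast=1
  step 3: slow=3, fast=3
  slow == fast at node 3: cycle detected

Cycle: yes


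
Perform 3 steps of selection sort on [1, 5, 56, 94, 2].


Initial: [1, 5, 56, 94, 2]
Step 1: min=1 at 0
  Swap: [1, 5, 56, 94, 2]
Step 2: min=2 at 4
  Swap: [1, 2, 56, 94, 5]
Step 3: min=5 at 4
  Swap: [1, 2, 5, 94, 56]

After 3 steps: [1, 2, 5, 94, 56]


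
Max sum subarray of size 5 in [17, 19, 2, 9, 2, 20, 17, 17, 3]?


[0:5]: 49
[1:6]: 52
[2:7]: 50
[3:8]: 65
[4:9]: 59

Max: 65 at [3:8]


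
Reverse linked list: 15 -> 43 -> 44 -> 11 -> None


Step 1: curr=15, set curr.next=prev(None) | reversed so far: 15
Step 2: curr=43, set curr.next=prev(15) | reversed so far: 43 -> 15
Step 3: curr=44, set curr.next=prev(43) | reversed so far: 44 -> 43 -> 15
Step 4: curr=11, set curr.next=prev(44) | reversed so far: 11 -> 44 -> 43 -> 15

11 -> 44 -> 43 -> 15 -> None


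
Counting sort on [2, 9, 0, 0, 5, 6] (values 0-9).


Input: [2, 9, 0, 0, 5, 6]
Counts: [2, 0, 1, 0, 0, 1, 1, 0, 0, 1]

Sorted: [0, 0, 2, 5, 6, 9]


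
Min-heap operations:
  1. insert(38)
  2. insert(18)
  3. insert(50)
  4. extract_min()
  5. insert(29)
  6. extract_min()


insert(38) -> [38]
insert(18) -> [18, 38]
insert(50) -> [18, 38, 50]
extract_min()->18, [38, 50]
insert(29) -> [29, 50, 38]
extract_min()->29, [38, 50]

Final heap: [38, 50]


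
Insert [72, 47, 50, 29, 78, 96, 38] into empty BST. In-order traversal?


Insert 72: root
Insert 47: L from 72
Insert 50: L from 72 -> R from 47
Insert 29: L from 72 -> L from 47
Insert 78: R from 72
Insert 96: R from 72 -> R from 78
Insert 38: L from 72 -> L from 47 -> R from 29

In-order: [29, 38, 47, 50, 72, 78, 96]


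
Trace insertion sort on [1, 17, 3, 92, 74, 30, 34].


Initial: [1, 17, 3, 92, 74, 30, 34]
Insert 17: [1, 17, 3, 92, 74, 30, 34]
Insert 3: [1, 3, 17, 92, 74, 30, 34]
Insert 92: [1, 3, 17, 92, 74, 30, 34]
Insert 74: [1, 3, 17, 74, 92, 30, 34]
Insert 30: [1, 3, 17, 30, 74, 92, 34]
Insert 34: [1, 3, 17, 30, 34, 74, 92]

Sorted: [1, 3, 17, 30, 34, 74, 92]


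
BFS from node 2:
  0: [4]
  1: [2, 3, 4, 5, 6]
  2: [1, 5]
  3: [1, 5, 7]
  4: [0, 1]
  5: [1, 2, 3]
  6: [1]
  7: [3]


Visit 2, enqueue [1, 5]
Visit 1, enqueue [3, 4, 6]
Visit 5, enqueue []
Visit 3, enqueue [7]
Visit 4, enqueue [0]
Visit 6, enqueue []
Visit 7, enqueue []
Visit 0, enqueue []

BFS order: [2, 1, 5, 3, 4, 6, 7, 0]


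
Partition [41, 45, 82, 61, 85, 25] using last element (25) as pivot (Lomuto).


Pivot: 25
Place pivot at 0: [25, 45, 82, 61, 85, 41]

Partitioned: [25, 45, 82, 61, 85, 41]


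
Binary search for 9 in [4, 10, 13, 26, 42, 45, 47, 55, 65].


Step 1: lo=0, hi=8, mid=4, val=42
Step 2: lo=0, hi=3, mid=1, val=10
Step 3: lo=0, hi=0, mid=0, val=4

Not found


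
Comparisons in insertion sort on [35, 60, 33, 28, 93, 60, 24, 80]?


Algorithm: insertion sort
Input: [35, 60, 33, 28, 93, 60, 24, 80]
Sorted: [24, 28, 33, 35, 60, 60, 80, 93]

17


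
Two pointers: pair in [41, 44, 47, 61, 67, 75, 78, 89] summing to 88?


lo=0(41)+hi=7(89)=130
lo=0(41)+hi=6(78)=119
lo=0(41)+hi=5(75)=116
lo=0(41)+hi=4(67)=108
lo=0(41)+hi=3(61)=102
lo=0(41)+hi=2(47)=88

Yes: 41+47=88


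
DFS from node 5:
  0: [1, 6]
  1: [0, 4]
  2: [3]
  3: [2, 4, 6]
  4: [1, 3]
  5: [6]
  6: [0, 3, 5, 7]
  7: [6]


Visit 5, push [6]
Visit 6, push [7, 3, 0]
Visit 0, push [1]
Visit 1, push [4]
Visit 4, push [3]
Visit 3, push [2]
Visit 2, push []
Visit 7, push []

DFS order: [5, 6, 0, 1, 4, 3, 2, 7]


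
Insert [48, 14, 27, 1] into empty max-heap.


Insert 48: [48]
Insert 14: [48, 14]
Insert 27: [48, 14, 27]
Insert 1: [48, 14, 27, 1]

Final heap: [48, 14, 27, 1]


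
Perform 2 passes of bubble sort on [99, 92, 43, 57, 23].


Initial: [99, 92, 43, 57, 23]
Pass 1: [92, 43, 57, 23, 99] (4 swaps)
Pass 2: [43, 57, 23, 92, 99] (3 swaps)

After 2 passes: [43, 57, 23, 92, 99]


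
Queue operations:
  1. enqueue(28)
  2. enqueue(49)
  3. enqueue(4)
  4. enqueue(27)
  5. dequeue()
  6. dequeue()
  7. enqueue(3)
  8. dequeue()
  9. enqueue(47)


enqueue(28) -> [28]
enqueue(49) -> [28, 49]
enqueue(4) -> [28, 49, 4]
enqueue(27) -> [28, 49, 4, 27]
dequeue()->28, [49, 4, 27]
dequeue()->49, [4, 27]
enqueue(3) -> [4, 27, 3]
dequeue()->4, [27, 3]
enqueue(47) -> [27, 3, 47]

Final queue: [27, 3, 47]


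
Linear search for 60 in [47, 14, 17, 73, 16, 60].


i=0: 47!=60
i=1: 14!=60
i=2: 17!=60
i=3: 73!=60
i=4: 16!=60
i=5: 60==60 found!

Found at 5, 6 comps


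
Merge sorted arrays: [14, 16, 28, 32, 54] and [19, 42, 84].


Take 14 from A
Take 16 from A
Take 19 from B
Take 28 from A
Take 32 from A
Take 42 from B
Take 54 from A

Merged: [14, 16, 19, 28, 32, 42, 54, 84]


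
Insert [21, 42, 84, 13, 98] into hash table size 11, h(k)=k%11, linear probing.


Insert 21: h=10 -> slot 10
Insert 42: h=9 -> slot 9
Insert 84: h=7 -> slot 7
Insert 13: h=2 -> slot 2
Insert 98: h=10, 1 probes -> slot 0

Table: [98, None, 13, None, None, None, None, 84, None, 42, 21]


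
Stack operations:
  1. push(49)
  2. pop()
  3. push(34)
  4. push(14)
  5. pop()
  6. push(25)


push(49) -> [49]
pop()->49, []
push(34) -> [34]
push(14) -> [34, 14]
pop()->14, [34]
push(25) -> [34, 25]

Final stack: [34, 25]


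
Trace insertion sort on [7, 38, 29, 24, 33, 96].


Initial: [7, 38, 29, 24, 33, 96]
Insert 38: [7, 38, 29, 24, 33, 96]
Insert 29: [7, 29, 38, 24, 33, 96]
Insert 24: [7, 24, 29, 38, 33, 96]
Insert 33: [7, 24, 29, 33, 38, 96]
Insert 96: [7, 24, 29, 33, 38, 96]

Sorted: [7, 24, 29, 33, 38, 96]


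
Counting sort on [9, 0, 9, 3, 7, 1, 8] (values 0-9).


Input: [9, 0, 9, 3, 7, 1, 8]
Counts: [1, 1, 0, 1, 0, 0, 0, 1, 1, 2]

Sorted: [0, 1, 3, 7, 8, 9, 9]


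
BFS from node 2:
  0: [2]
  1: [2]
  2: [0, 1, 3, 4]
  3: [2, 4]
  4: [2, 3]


Visit 2, enqueue [0, 1, 3, 4]
Visit 0, enqueue []
Visit 1, enqueue []
Visit 3, enqueue []
Visit 4, enqueue []

BFS order: [2, 0, 1, 3, 4]


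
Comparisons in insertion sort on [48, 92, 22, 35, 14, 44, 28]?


Algorithm: insertion sort
Input: [48, 92, 22, 35, 14, 44, 28]
Sorted: [14, 22, 28, 35, 44, 48, 92]

18


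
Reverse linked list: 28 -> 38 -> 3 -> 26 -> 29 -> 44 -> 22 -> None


Step 1: curr=28, set curr.next=prev(None) | reversed so far: 28
Step 2: curr=38, set curr.next=prev(28) | reversed so far: 38 -> 28
Step 3: curr=3, set curr.next=prev(38) | reversed so far: 3 -> 38 -> 28
Step 4: curr=26, set curr.next=prev(3) | reversed so far: 26 -> 3 -> 38 -> 28
Step 5: curr=29, set curr.next=prev(26) | reversed so far: 29 -> 26 -> 3 -> 38 -> 28
Step 6: curr=44, set curr.next=prev(29) | reversed so far: 44 -> 29 -> 26 -> 3 -> 38 -> 28
Step 7: curr=22, set curr.next=prev(44) | reversed so far: 22 -> 44 -> 29 -> 26 -> 3 -> 38 -> 28

22 -> 44 -> 29 -> 26 -> 3 -> 38 -> 28 -> None


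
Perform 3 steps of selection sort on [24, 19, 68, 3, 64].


Initial: [24, 19, 68, 3, 64]
Step 1: min=3 at 3
  Swap: [3, 19, 68, 24, 64]
Step 2: min=19 at 1
  Swap: [3, 19, 68, 24, 64]
Step 3: min=24 at 3
  Swap: [3, 19, 24, 68, 64]

After 3 steps: [3, 19, 24, 68, 64]


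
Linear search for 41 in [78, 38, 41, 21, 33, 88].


i=0: 78!=41
i=1: 38!=41
i=2: 41==41 found!

Found at 2, 3 comps


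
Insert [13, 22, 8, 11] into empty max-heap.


Insert 13: [13]
Insert 22: [22, 13]
Insert 8: [22, 13, 8]
Insert 11: [22, 13, 8, 11]

Final heap: [22, 13, 8, 11]


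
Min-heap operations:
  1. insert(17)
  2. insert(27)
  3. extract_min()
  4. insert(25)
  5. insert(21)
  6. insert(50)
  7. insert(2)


insert(17) -> [17]
insert(27) -> [17, 27]
extract_min()->17, [27]
insert(25) -> [25, 27]
insert(21) -> [21, 27, 25]
insert(50) -> [21, 27, 25, 50]
insert(2) -> [2, 21, 25, 50, 27]

Final heap: [2, 21, 25, 50, 27]


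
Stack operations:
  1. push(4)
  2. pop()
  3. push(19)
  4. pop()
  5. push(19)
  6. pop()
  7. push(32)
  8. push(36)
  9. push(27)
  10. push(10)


push(4) -> [4]
pop()->4, []
push(19) -> [19]
pop()->19, []
push(19) -> [19]
pop()->19, []
push(32) -> [32]
push(36) -> [32, 36]
push(27) -> [32, 36, 27]
push(10) -> [32, 36, 27, 10]

Final stack: [32, 36, 27, 10]


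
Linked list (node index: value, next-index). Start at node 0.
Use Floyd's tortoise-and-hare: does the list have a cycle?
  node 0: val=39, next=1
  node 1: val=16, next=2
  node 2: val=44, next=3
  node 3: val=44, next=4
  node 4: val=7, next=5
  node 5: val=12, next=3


Floyd's tortoise (slow, +1) and hare (fast, +2):
  init: slow=0, fast=0
  step 1: slow=1, fast=2
  step 2: slow=2, fast=4
  step 3: slow=3, fast=3
  slow == fast at node 3: cycle detected

Cycle: yes


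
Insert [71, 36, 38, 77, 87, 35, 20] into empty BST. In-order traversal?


Insert 71: root
Insert 36: L from 71
Insert 38: L from 71 -> R from 36
Insert 77: R from 71
Insert 87: R from 71 -> R from 77
Insert 35: L from 71 -> L from 36
Insert 20: L from 71 -> L from 36 -> L from 35

In-order: [20, 35, 36, 38, 71, 77, 87]


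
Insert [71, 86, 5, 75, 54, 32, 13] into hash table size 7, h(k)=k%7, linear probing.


Insert 71: h=1 -> slot 1
Insert 86: h=2 -> slot 2
Insert 5: h=5 -> slot 5
Insert 75: h=5, 1 probes -> slot 6
Insert 54: h=5, 2 probes -> slot 0
Insert 32: h=4 -> slot 4
Insert 13: h=6, 4 probes -> slot 3

Table: [54, 71, 86, 13, 32, 5, 75]


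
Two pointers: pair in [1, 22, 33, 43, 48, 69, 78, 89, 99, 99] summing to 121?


lo=0(1)+hi=9(99)=100
lo=1(22)+hi=9(99)=121

Yes: 22+99=121


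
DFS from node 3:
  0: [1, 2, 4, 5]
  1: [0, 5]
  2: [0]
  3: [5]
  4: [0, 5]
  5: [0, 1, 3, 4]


Visit 3, push [5]
Visit 5, push [4, 1, 0]
Visit 0, push [4, 2, 1]
Visit 1, push []
Visit 2, push []
Visit 4, push []

DFS order: [3, 5, 0, 1, 2, 4]


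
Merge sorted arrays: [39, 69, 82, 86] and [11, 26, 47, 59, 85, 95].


Take 11 from B
Take 26 from B
Take 39 from A
Take 47 from B
Take 59 from B
Take 69 from A
Take 82 from A
Take 85 from B
Take 86 from A

Merged: [11, 26, 39, 47, 59, 69, 82, 85, 86, 95]


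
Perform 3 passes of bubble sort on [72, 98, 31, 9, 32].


Initial: [72, 98, 31, 9, 32]
Pass 1: [72, 31, 9, 32, 98] (3 swaps)
Pass 2: [31, 9, 32, 72, 98] (3 swaps)
Pass 3: [9, 31, 32, 72, 98] (1 swaps)

After 3 passes: [9, 31, 32, 72, 98]


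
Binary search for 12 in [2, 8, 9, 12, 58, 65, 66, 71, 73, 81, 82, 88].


Step 1: lo=0, hi=11, mid=5, val=65
Step 2: lo=0, hi=4, mid=2, val=9
Step 3: lo=3, hi=4, mid=3, val=12

Found at index 3


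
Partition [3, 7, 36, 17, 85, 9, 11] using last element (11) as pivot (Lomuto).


Pivot: 11
  3 <= 11: advance i (no swap)
  7 <= 11: advance i (no swap)
  9 <= 11: swap -> [3, 7, 9, 17, 85, 36, 11]
Place pivot at 3: [3, 7, 9, 11, 85, 36, 17]

Partitioned: [3, 7, 9, 11, 85, 36, 17]


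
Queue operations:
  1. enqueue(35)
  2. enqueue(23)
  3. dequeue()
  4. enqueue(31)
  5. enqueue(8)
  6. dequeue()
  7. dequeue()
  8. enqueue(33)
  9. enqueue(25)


enqueue(35) -> [35]
enqueue(23) -> [35, 23]
dequeue()->35, [23]
enqueue(31) -> [23, 31]
enqueue(8) -> [23, 31, 8]
dequeue()->23, [31, 8]
dequeue()->31, [8]
enqueue(33) -> [8, 33]
enqueue(25) -> [8, 33, 25]

Final queue: [8, 33, 25]


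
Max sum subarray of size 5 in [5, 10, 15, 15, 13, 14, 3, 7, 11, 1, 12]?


[0:5]: 58
[1:6]: 67
[2:7]: 60
[3:8]: 52
[4:9]: 48
[5:10]: 36
[6:11]: 34

Max: 67 at [1:6]


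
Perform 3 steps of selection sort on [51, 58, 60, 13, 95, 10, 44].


Initial: [51, 58, 60, 13, 95, 10, 44]
Step 1: min=10 at 5
  Swap: [10, 58, 60, 13, 95, 51, 44]
Step 2: min=13 at 3
  Swap: [10, 13, 60, 58, 95, 51, 44]
Step 3: min=44 at 6
  Swap: [10, 13, 44, 58, 95, 51, 60]

After 3 steps: [10, 13, 44, 58, 95, 51, 60]


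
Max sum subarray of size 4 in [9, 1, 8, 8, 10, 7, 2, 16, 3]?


[0:4]: 26
[1:5]: 27
[2:6]: 33
[3:7]: 27
[4:8]: 35
[5:9]: 28

Max: 35 at [4:8]


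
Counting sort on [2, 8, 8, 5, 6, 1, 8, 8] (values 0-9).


Input: [2, 8, 8, 5, 6, 1, 8, 8]
Counts: [0, 1, 1, 0, 0, 1, 1, 0, 4, 0]

Sorted: [1, 2, 5, 6, 8, 8, 8, 8]


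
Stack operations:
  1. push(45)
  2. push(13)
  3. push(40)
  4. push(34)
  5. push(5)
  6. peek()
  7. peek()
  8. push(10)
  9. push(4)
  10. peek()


push(45) -> [45]
push(13) -> [45, 13]
push(40) -> [45, 13, 40]
push(34) -> [45, 13, 40, 34]
push(5) -> [45, 13, 40, 34, 5]
peek()->5
peek()->5
push(10) -> [45, 13, 40, 34, 5, 10]
push(4) -> [45, 13, 40, 34, 5, 10, 4]
peek()->4

Final stack: [45, 13, 40, 34, 5, 10, 4]


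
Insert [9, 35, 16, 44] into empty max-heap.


Insert 9: [9]
Insert 35: [35, 9]
Insert 16: [35, 9, 16]
Insert 44: [44, 35, 16, 9]

Final heap: [44, 35, 16, 9]


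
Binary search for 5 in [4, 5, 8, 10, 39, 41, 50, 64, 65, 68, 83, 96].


Step 1: lo=0, hi=11, mid=5, val=41
Step 2: lo=0, hi=4, mid=2, val=8
Step 3: lo=0, hi=1, mid=0, val=4
Step 4: lo=1, hi=1, mid=1, val=5

Found at index 1


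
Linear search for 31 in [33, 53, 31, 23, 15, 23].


i=0: 33!=31
i=1: 53!=31
i=2: 31==31 found!

Found at 2, 3 comps


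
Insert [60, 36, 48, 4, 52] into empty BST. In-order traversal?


Insert 60: root
Insert 36: L from 60
Insert 48: L from 60 -> R from 36
Insert 4: L from 60 -> L from 36
Insert 52: L from 60 -> R from 36 -> R from 48

In-order: [4, 36, 48, 52, 60]


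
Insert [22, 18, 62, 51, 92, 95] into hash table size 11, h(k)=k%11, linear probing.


Insert 22: h=0 -> slot 0
Insert 18: h=7 -> slot 7
Insert 62: h=7, 1 probes -> slot 8
Insert 51: h=7, 2 probes -> slot 9
Insert 92: h=4 -> slot 4
Insert 95: h=7, 3 probes -> slot 10

Table: [22, None, None, None, 92, None, None, 18, 62, 51, 95]


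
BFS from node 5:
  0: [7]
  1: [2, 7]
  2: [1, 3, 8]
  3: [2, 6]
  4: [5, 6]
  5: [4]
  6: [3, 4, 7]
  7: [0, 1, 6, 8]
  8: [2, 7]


Visit 5, enqueue [4]
Visit 4, enqueue [6]
Visit 6, enqueue [3, 7]
Visit 3, enqueue [2]
Visit 7, enqueue [0, 1, 8]
Visit 2, enqueue []
Visit 0, enqueue []
Visit 1, enqueue []
Visit 8, enqueue []

BFS order: [5, 4, 6, 3, 7, 2, 0, 1, 8]


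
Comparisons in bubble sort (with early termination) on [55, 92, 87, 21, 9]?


Algorithm: bubble sort (with early termination)
Input: [55, 92, 87, 21, 9]
Sorted: [9, 21, 55, 87, 92]

10


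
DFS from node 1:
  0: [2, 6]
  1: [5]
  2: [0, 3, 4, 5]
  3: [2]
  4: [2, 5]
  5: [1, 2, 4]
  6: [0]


Visit 1, push [5]
Visit 5, push [4, 2]
Visit 2, push [4, 3, 0]
Visit 0, push [6]
Visit 6, push []
Visit 3, push []
Visit 4, push []

DFS order: [1, 5, 2, 0, 6, 3, 4]


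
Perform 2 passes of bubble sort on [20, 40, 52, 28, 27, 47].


Initial: [20, 40, 52, 28, 27, 47]
Pass 1: [20, 40, 28, 27, 47, 52] (3 swaps)
Pass 2: [20, 28, 27, 40, 47, 52] (2 swaps)

After 2 passes: [20, 28, 27, 40, 47, 52]


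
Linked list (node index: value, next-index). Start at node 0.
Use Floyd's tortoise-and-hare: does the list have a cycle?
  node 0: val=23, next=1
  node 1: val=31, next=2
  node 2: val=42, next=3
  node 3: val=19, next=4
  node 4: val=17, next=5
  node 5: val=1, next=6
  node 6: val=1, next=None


Floyd's tortoise (slow, +1) and hare (fast, +2):
  init: slow=0, fast=0
  step 1: slow=1, fast=2
  step 2: slow=2, fast=4
  step 3: slow=3, fast=6
  step 4: fast -> None, no cycle

Cycle: no


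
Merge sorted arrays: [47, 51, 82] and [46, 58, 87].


Take 46 from B
Take 47 from A
Take 51 from A
Take 58 from B
Take 82 from A

Merged: [46, 47, 51, 58, 82, 87]


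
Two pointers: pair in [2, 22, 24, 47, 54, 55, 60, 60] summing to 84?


lo=0(2)+hi=7(60)=62
lo=1(22)+hi=7(60)=82
lo=2(24)+hi=7(60)=84

Yes: 24+60=84


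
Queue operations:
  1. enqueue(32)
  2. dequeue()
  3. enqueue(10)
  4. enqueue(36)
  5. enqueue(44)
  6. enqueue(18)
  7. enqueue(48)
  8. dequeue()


enqueue(32) -> [32]
dequeue()->32, []
enqueue(10) -> [10]
enqueue(36) -> [10, 36]
enqueue(44) -> [10, 36, 44]
enqueue(18) -> [10, 36, 44, 18]
enqueue(48) -> [10, 36, 44, 18, 48]
dequeue()->10, [36, 44, 18, 48]

Final queue: [36, 44, 18, 48]


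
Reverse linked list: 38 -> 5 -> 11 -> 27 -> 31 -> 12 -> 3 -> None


Step 1: curr=38, set curr.next=prev(None) | reversed so far: 38
Step 2: curr=5, set curr.next=prev(38) | reversed so far: 5 -> 38
Step 3: curr=11, set curr.next=prev(5) | reversed so far: 11 -> 5 -> 38
Step 4: curr=27, set curr.next=prev(11) | reversed so far: 27 -> 11 -> 5 -> 38
Step 5: curr=31, set curr.next=prev(27) | reversed so far: 31 -> 27 -> 11 -> 5 -> 38
Step 6: curr=12, set curr.next=prev(31) | reversed so far: 12 -> 31 -> 27 -> 11 -> 5 -> 38
Step 7: curr=3, set curr.next=prev(12) | reversed so far: 3 -> 12 -> 31 -> 27 -> 11 -> 5 -> 38

3 -> 12 -> 31 -> 27 -> 11 -> 5 -> 38 -> None


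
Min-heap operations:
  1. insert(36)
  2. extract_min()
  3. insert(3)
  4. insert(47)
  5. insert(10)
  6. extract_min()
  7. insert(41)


insert(36) -> [36]
extract_min()->36, []
insert(3) -> [3]
insert(47) -> [3, 47]
insert(10) -> [3, 47, 10]
extract_min()->3, [10, 47]
insert(41) -> [10, 47, 41]

Final heap: [10, 47, 41]


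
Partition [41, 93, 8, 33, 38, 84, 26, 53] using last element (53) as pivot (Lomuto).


Pivot: 53
  41 <= 53: advance i (no swap)
  8 <= 53: swap -> [41, 8, 93, 33, 38, 84, 26, 53]
  33 <= 53: swap -> [41, 8, 33, 93, 38, 84, 26, 53]
  38 <= 53: swap -> [41, 8, 33, 38, 93, 84, 26, 53]
  26 <= 53: swap -> [41, 8, 33, 38, 26, 84, 93, 53]
Place pivot at 5: [41, 8, 33, 38, 26, 53, 93, 84]

Partitioned: [41, 8, 33, 38, 26, 53, 93, 84]


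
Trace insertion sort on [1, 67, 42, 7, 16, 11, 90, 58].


Initial: [1, 67, 42, 7, 16, 11, 90, 58]
Insert 67: [1, 67, 42, 7, 16, 11, 90, 58]
Insert 42: [1, 42, 67, 7, 16, 11, 90, 58]
Insert 7: [1, 7, 42, 67, 16, 11, 90, 58]
Insert 16: [1, 7, 16, 42, 67, 11, 90, 58]
Insert 11: [1, 7, 11, 16, 42, 67, 90, 58]
Insert 90: [1, 7, 11, 16, 42, 67, 90, 58]
Insert 58: [1, 7, 11, 16, 42, 58, 67, 90]

Sorted: [1, 7, 11, 16, 42, 58, 67, 90]


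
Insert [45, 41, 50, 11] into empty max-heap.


Insert 45: [45]
Insert 41: [45, 41]
Insert 50: [50, 41, 45]
Insert 11: [50, 41, 45, 11]

Final heap: [50, 41, 45, 11]


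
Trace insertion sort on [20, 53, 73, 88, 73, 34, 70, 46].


Initial: [20, 53, 73, 88, 73, 34, 70, 46]
Insert 53: [20, 53, 73, 88, 73, 34, 70, 46]
Insert 73: [20, 53, 73, 88, 73, 34, 70, 46]
Insert 88: [20, 53, 73, 88, 73, 34, 70, 46]
Insert 73: [20, 53, 73, 73, 88, 34, 70, 46]
Insert 34: [20, 34, 53, 73, 73, 88, 70, 46]
Insert 70: [20, 34, 53, 70, 73, 73, 88, 46]
Insert 46: [20, 34, 46, 53, 70, 73, 73, 88]

Sorted: [20, 34, 46, 53, 70, 73, 73, 88]


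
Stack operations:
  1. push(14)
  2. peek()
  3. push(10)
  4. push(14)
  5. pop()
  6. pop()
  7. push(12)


push(14) -> [14]
peek()->14
push(10) -> [14, 10]
push(14) -> [14, 10, 14]
pop()->14, [14, 10]
pop()->10, [14]
push(12) -> [14, 12]

Final stack: [14, 12]


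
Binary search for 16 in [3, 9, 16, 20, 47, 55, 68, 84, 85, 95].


Step 1: lo=0, hi=9, mid=4, val=47
Step 2: lo=0, hi=3, mid=1, val=9
Step 3: lo=2, hi=3, mid=2, val=16

Found at index 2


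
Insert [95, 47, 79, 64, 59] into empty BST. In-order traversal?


Insert 95: root
Insert 47: L from 95
Insert 79: L from 95 -> R from 47
Insert 64: L from 95 -> R from 47 -> L from 79
Insert 59: L from 95 -> R from 47 -> L from 79 -> L from 64

In-order: [47, 59, 64, 79, 95]


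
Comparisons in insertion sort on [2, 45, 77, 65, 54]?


Algorithm: insertion sort
Input: [2, 45, 77, 65, 54]
Sorted: [2, 45, 54, 65, 77]

7


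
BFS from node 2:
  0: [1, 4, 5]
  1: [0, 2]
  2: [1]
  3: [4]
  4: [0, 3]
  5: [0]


Visit 2, enqueue [1]
Visit 1, enqueue [0]
Visit 0, enqueue [4, 5]
Visit 4, enqueue [3]
Visit 5, enqueue []
Visit 3, enqueue []

BFS order: [2, 1, 0, 4, 5, 3]


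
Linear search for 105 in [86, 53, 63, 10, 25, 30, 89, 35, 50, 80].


i=0: 86!=105
i=1: 53!=105
i=2: 63!=105
i=3: 10!=105
i=4: 25!=105
i=5: 30!=105
i=6: 89!=105
i=7: 35!=105
i=8: 50!=105
i=9: 80!=105

Not found, 10 comps


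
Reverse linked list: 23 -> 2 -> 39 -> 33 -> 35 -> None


Step 1: curr=23, set curr.next=prev(None) | reversed so far: 23
Step 2: curr=2, set curr.next=prev(23) | reversed so far: 2 -> 23
Step 3: curr=39, set curr.next=prev(2) | reversed so far: 39 -> 2 -> 23
Step 4: curr=33, set curr.next=prev(39) | reversed so far: 33 -> 39 -> 2 -> 23
Step 5: curr=35, set curr.next=prev(33) | reversed so far: 35 -> 33 -> 39 -> 2 -> 23

35 -> 33 -> 39 -> 2 -> 23 -> None


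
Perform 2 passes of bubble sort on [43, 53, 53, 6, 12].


Initial: [43, 53, 53, 6, 12]
Pass 1: [43, 53, 6, 12, 53] (2 swaps)
Pass 2: [43, 6, 12, 53, 53] (2 swaps)

After 2 passes: [43, 6, 12, 53, 53]


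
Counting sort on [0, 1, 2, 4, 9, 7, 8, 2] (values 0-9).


Input: [0, 1, 2, 4, 9, 7, 8, 2]
Counts: [1, 1, 2, 0, 1, 0, 0, 1, 1, 1]

Sorted: [0, 1, 2, 2, 4, 7, 8, 9]


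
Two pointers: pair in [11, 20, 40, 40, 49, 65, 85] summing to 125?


lo=0(11)+hi=6(85)=96
lo=1(20)+hi=6(85)=105
lo=2(40)+hi=6(85)=125

Yes: 40+85=125


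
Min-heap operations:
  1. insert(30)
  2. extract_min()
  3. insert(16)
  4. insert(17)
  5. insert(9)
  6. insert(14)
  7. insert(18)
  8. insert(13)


insert(30) -> [30]
extract_min()->30, []
insert(16) -> [16]
insert(17) -> [16, 17]
insert(9) -> [9, 17, 16]
insert(14) -> [9, 14, 16, 17]
insert(18) -> [9, 14, 16, 17, 18]
insert(13) -> [9, 14, 13, 17, 18, 16]

Final heap: [9, 14, 13, 17, 18, 16]


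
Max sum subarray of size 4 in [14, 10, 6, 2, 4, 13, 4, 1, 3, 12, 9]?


[0:4]: 32
[1:5]: 22
[2:6]: 25
[3:7]: 23
[4:8]: 22
[5:9]: 21
[6:10]: 20
[7:11]: 25

Max: 32 at [0:4]


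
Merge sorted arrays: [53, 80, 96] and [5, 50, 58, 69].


Take 5 from B
Take 50 from B
Take 53 from A
Take 58 from B
Take 69 from B

Merged: [5, 50, 53, 58, 69, 80, 96]


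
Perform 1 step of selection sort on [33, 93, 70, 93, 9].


Initial: [33, 93, 70, 93, 9]
Step 1: min=9 at 4
  Swap: [9, 93, 70, 93, 33]

After 1 step: [9, 93, 70, 93, 33]


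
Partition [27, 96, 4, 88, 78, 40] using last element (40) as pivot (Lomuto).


Pivot: 40
  27 <= 40: advance i (no swap)
  4 <= 40: swap -> [27, 4, 96, 88, 78, 40]
Place pivot at 2: [27, 4, 40, 88, 78, 96]

Partitioned: [27, 4, 40, 88, 78, 96]


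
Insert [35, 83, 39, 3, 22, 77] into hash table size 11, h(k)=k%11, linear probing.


Insert 35: h=2 -> slot 2
Insert 83: h=6 -> slot 6
Insert 39: h=6, 1 probes -> slot 7
Insert 3: h=3 -> slot 3
Insert 22: h=0 -> slot 0
Insert 77: h=0, 1 probes -> slot 1

Table: [22, 77, 35, 3, None, None, 83, 39, None, None, None]


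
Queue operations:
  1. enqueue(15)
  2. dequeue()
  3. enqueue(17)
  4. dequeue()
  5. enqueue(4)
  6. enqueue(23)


enqueue(15) -> [15]
dequeue()->15, []
enqueue(17) -> [17]
dequeue()->17, []
enqueue(4) -> [4]
enqueue(23) -> [4, 23]

Final queue: [4, 23]


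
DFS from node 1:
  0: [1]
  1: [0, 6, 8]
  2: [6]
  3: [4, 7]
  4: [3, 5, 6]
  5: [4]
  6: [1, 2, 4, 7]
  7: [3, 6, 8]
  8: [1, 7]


Visit 1, push [8, 6, 0]
Visit 0, push []
Visit 6, push [7, 4, 2]
Visit 2, push []
Visit 4, push [5, 3]
Visit 3, push [7]
Visit 7, push [8]
Visit 8, push []
Visit 5, push []

DFS order: [1, 0, 6, 2, 4, 3, 7, 8, 5]


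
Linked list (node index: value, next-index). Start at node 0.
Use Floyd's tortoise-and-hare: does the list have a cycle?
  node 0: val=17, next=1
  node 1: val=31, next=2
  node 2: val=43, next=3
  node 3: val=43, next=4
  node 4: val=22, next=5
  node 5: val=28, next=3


Floyd's tortoise (slow, +1) and hare (fast, +2):
  init: slow=0, fast=0
  step 1: slow=1, fast=2
  step 2: slow=2, fast=4
  step 3: slow=3, fast=3
  slow == fast at node 3: cycle detected

Cycle: yes


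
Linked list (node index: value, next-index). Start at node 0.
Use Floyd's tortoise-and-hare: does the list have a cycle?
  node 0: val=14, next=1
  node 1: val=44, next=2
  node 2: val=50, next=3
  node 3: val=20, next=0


Floyd's tortoise (slow, +1) and hare (fast, +2):
  init: slow=0, fast=0
  step 1: slow=1, fast=2
  step 2: slow=2, fast=0
  step 3: slow=3, fast=2
  step 4: slow=0, fast=0
  slow == fast at node 0: cycle detected

Cycle: yes


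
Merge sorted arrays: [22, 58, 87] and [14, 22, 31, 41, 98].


Take 14 from B
Take 22 from A
Take 22 from B
Take 31 from B
Take 41 from B
Take 58 from A
Take 87 from A

Merged: [14, 22, 22, 31, 41, 58, 87, 98]


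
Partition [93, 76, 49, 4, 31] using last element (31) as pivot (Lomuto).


Pivot: 31
  4 <= 31: swap -> [4, 76, 49, 93, 31]
Place pivot at 1: [4, 31, 49, 93, 76]

Partitioned: [4, 31, 49, 93, 76]


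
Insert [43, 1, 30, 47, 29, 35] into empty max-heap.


Insert 43: [43]
Insert 1: [43, 1]
Insert 30: [43, 1, 30]
Insert 47: [47, 43, 30, 1]
Insert 29: [47, 43, 30, 1, 29]
Insert 35: [47, 43, 35, 1, 29, 30]

Final heap: [47, 43, 35, 1, 29, 30]


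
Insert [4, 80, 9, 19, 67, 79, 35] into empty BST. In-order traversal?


Insert 4: root
Insert 80: R from 4
Insert 9: R from 4 -> L from 80
Insert 19: R from 4 -> L from 80 -> R from 9
Insert 67: R from 4 -> L from 80 -> R from 9 -> R from 19
Insert 79: R from 4 -> L from 80 -> R from 9 -> R from 19 -> R from 67
Insert 35: R from 4 -> L from 80 -> R from 9 -> R from 19 -> L from 67

In-order: [4, 9, 19, 35, 67, 79, 80]


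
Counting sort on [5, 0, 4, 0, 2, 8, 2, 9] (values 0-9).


Input: [5, 0, 4, 0, 2, 8, 2, 9]
Counts: [2, 0, 2, 0, 1, 1, 0, 0, 1, 1]

Sorted: [0, 0, 2, 2, 4, 5, 8, 9]


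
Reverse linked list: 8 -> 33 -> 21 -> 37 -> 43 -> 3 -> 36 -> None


Step 1: curr=8, set curr.next=prev(None) | reversed so far: 8
Step 2: curr=33, set curr.next=prev(8) | reversed so far: 33 -> 8
Step 3: curr=21, set curr.next=prev(33) | reversed so far: 21 -> 33 -> 8
Step 4: curr=37, set curr.next=prev(21) | reversed so far: 37 -> 21 -> 33 -> 8
Step 5: curr=43, set curr.next=prev(37) | reversed so far: 43 -> 37 -> 21 -> 33 -> 8
Step 6: curr=3, set curr.next=prev(43) | reversed so far: 3 -> 43 -> 37 -> 21 -> 33 -> 8
Step 7: curr=36, set curr.next=prev(3) | reversed so far: 36 -> 3 -> 43 -> 37 -> 21 -> 33 -> 8

36 -> 3 -> 43 -> 37 -> 21 -> 33 -> 8 -> None


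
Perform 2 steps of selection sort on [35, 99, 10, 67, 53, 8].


Initial: [35, 99, 10, 67, 53, 8]
Step 1: min=8 at 5
  Swap: [8, 99, 10, 67, 53, 35]
Step 2: min=10 at 2
  Swap: [8, 10, 99, 67, 53, 35]

After 2 steps: [8, 10, 99, 67, 53, 35]


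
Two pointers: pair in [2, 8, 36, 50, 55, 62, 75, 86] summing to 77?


lo=0(2)+hi=7(86)=88
lo=0(2)+hi=6(75)=77

Yes: 2+75=77


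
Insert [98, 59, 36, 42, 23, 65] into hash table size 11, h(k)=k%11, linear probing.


Insert 98: h=10 -> slot 10
Insert 59: h=4 -> slot 4
Insert 36: h=3 -> slot 3
Insert 42: h=9 -> slot 9
Insert 23: h=1 -> slot 1
Insert 65: h=10, 1 probes -> slot 0

Table: [65, 23, None, 36, 59, None, None, None, None, 42, 98]


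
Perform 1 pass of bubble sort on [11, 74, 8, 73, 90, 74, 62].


Initial: [11, 74, 8, 73, 90, 74, 62]
Pass 1: [11, 8, 73, 74, 74, 62, 90] (4 swaps)

After 1 pass: [11, 8, 73, 74, 74, 62, 90]


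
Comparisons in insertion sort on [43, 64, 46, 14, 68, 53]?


Algorithm: insertion sort
Input: [43, 64, 46, 14, 68, 53]
Sorted: [14, 43, 46, 53, 64, 68]

10


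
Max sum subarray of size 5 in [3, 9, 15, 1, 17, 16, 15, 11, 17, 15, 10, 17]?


[0:5]: 45
[1:6]: 58
[2:7]: 64
[3:8]: 60
[4:9]: 76
[5:10]: 74
[6:11]: 68
[7:12]: 70

Max: 76 at [4:9]


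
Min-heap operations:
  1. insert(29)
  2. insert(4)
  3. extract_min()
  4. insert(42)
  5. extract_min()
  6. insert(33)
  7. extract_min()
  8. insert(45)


insert(29) -> [29]
insert(4) -> [4, 29]
extract_min()->4, [29]
insert(42) -> [29, 42]
extract_min()->29, [42]
insert(33) -> [33, 42]
extract_min()->33, [42]
insert(45) -> [42, 45]

Final heap: [42, 45]


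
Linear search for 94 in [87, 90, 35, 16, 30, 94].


i=0: 87!=94
i=1: 90!=94
i=2: 35!=94
i=3: 16!=94
i=4: 30!=94
i=5: 94==94 found!

Found at 5, 6 comps


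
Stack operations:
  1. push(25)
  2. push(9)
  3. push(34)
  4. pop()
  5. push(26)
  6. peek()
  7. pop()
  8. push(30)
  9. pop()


push(25) -> [25]
push(9) -> [25, 9]
push(34) -> [25, 9, 34]
pop()->34, [25, 9]
push(26) -> [25, 9, 26]
peek()->26
pop()->26, [25, 9]
push(30) -> [25, 9, 30]
pop()->30, [25, 9]

Final stack: [25, 9]


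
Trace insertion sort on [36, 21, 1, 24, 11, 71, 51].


Initial: [36, 21, 1, 24, 11, 71, 51]
Insert 21: [21, 36, 1, 24, 11, 71, 51]
Insert 1: [1, 21, 36, 24, 11, 71, 51]
Insert 24: [1, 21, 24, 36, 11, 71, 51]
Insert 11: [1, 11, 21, 24, 36, 71, 51]
Insert 71: [1, 11, 21, 24, 36, 71, 51]
Insert 51: [1, 11, 21, 24, 36, 51, 71]

Sorted: [1, 11, 21, 24, 36, 51, 71]


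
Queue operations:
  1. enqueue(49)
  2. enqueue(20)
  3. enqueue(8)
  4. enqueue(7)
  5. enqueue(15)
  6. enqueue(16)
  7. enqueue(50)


enqueue(49) -> [49]
enqueue(20) -> [49, 20]
enqueue(8) -> [49, 20, 8]
enqueue(7) -> [49, 20, 8, 7]
enqueue(15) -> [49, 20, 8, 7, 15]
enqueue(16) -> [49, 20, 8, 7, 15, 16]
enqueue(50) -> [49, 20, 8, 7, 15, 16, 50]

Final queue: [49, 20, 8, 7, 15, 16, 50]


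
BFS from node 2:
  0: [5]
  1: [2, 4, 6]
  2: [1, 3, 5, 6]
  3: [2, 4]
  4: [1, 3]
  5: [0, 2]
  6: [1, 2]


Visit 2, enqueue [1, 3, 5, 6]
Visit 1, enqueue [4]
Visit 3, enqueue []
Visit 5, enqueue [0]
Visit 6, enqueue []
Visit 4, enqueue []
Visit 0, enqueue []

BFS order: [2, 1, 3, 5, 6, 4, 0]
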